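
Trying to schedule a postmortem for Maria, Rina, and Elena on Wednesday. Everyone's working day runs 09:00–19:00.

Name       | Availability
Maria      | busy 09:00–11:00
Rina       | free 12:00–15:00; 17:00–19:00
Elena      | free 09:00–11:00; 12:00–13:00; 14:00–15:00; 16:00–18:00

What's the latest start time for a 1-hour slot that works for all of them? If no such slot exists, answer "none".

Maria free: 11:00-19:00 (invert busy blocks within the working day).
Rina free: 12:00-15:00, 17:00-19:00.
Elena free: 09:00-11:00, 12:00-13:00, 14:00-15:00, 16:00-18:00.
Maria ∩ Rina: 12:00-15:00, 17:00-19:00.
Maria ∩ Rina ∩ Elena: 12:00-13:00, 14:00-15:00, 17:00-18:00.
Those are the intersection windows.
The last common window of at least 60 minutes is 17:00-18:00; a 60-minute meeting can start as late as 17:00 and still end by 18:00.

17:00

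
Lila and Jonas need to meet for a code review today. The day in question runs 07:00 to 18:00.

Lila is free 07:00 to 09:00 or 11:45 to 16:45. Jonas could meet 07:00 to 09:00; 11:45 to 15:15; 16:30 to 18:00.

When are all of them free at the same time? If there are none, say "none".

Lila ∩ Jonas: 07:00-09:00, 11:45-15:15, 16:30-16:45.
Those are the intersection windows.

07:00-09:00, 11:45-15:15, 16:30-16:45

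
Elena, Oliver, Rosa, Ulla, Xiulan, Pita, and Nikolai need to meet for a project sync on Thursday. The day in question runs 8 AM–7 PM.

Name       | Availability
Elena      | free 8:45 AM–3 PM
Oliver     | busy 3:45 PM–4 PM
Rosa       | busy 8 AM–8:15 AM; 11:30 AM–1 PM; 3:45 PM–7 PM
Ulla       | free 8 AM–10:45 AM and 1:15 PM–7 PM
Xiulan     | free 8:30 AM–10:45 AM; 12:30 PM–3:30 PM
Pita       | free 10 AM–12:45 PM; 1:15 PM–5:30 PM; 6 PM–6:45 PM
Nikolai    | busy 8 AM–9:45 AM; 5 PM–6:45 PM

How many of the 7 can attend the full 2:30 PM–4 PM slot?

3

Elena free: 08:45-15:00.
Oliver free: 08:00-15:45, 16:00-19:00 (invert busy blocks within the working day).
Rosa free: 08:15-11:30, 13:00-15:45 (invert busy blocks within the working day).
Ulla free: 08:00-10:45, 13:15-19:00.
Xiulan free: 08:30-10:45, 12:30-15:30.
Pita free: 10:00-12:45, 13:15-17:30, 18:00-18:45.
Nikolai free: 09:45-17:00, 18:45-19:00 (invert busy blocks within the working day).
Ulla, Pita, and Nikolai can make the full 14:30-16:00 slot — that's 3.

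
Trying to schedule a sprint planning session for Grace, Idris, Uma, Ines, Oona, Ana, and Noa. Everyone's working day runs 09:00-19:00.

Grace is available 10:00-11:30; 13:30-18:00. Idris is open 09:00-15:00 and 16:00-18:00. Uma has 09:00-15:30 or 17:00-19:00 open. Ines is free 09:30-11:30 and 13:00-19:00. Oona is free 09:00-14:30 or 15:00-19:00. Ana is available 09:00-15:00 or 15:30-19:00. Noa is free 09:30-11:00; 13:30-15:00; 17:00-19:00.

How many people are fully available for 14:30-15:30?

Grace, Uma, and Ines can make the full 14:30-15:30 slot — that's 3.

3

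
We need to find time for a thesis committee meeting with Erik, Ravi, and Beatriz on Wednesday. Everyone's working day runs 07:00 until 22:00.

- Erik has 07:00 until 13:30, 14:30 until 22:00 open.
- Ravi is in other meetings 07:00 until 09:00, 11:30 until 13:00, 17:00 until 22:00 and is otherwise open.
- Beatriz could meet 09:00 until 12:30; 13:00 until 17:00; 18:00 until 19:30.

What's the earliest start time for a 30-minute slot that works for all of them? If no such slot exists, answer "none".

Erik free: 07:00-13:30, 14:30-22:00.
Ravi free: 09:00-11:30, 13:00-17:00 (invert busy blocks within the working day).
Beatriz free: 09:00-12:30, 13:00-17:00, 18:00-19:30.
Erik ∩ Ravi: 09:00-11:30, 13:00-13:30, 14:30-17:00.
Erik ∩ Ravi ∩ Beatriz: 09:00-11:30, 13:00-13:30, 14:30-17:00.
Those are the intersection windows.
The first common window of at least 30 minutes is 09:00-11:30, so the earliest start is 09:00.

09:00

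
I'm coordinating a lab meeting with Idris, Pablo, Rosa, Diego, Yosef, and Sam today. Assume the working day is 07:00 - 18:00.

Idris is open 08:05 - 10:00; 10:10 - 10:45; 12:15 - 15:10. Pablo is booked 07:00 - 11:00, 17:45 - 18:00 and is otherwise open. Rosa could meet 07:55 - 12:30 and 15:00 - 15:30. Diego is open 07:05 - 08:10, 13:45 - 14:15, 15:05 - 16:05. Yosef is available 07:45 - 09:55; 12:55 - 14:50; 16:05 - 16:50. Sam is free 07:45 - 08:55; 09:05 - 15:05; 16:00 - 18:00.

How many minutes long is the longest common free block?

0

Idris free: 08:05-10:00, 10:10-10:45, 12:15-15:10.
Pablo free: 11:00-17:45 (invert busy blocks within the working day).
Rosa free: 07:55-12:30, 15:00-15:30.
Diego free: 07:05-08:10, 13:45-14:15, 15:05-16:05.
Yosef free: 07:45-09:55, 12:55-14:50, 16:05-16:50.
Sam free: 07:45-08:55, 09:05-15:05, 16:00-18:00.
Idris ∩ Pablo: 12:15-15:10.
Idris ∩ Pablo ∩ Rosa: 12:15-12:30, 15:00-15:10.
Idris ∩ Pablo ∩ Rosa ∩ Diego: 15:05-15:10.
Idris ∩ Pablo ∩ Rosa ∩ Diego ∩ Yosef: ∅.
Idris ∩ Pablo ∩ Rosa ∩ Diego ∩ Yosef ∩ Sam: ∅.
There is no time when everyone is free.
No common window exists, so the longest block is 0 minutes.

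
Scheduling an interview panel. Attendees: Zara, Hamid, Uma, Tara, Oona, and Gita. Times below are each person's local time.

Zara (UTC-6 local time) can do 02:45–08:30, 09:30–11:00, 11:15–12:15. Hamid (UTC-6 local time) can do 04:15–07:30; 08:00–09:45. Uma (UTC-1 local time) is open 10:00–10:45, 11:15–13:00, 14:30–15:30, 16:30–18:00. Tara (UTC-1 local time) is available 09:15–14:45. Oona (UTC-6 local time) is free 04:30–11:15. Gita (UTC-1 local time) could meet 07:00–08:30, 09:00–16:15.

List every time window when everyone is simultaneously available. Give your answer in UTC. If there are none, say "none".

11:00-11:45, 12:15-13:30, 15:30-15:45

Zara in UTC: 08:45-14:30, 15:30-17:00, 17:15-18:15 (add 6h to convert from UTC-6).
Hamid in UTC: 10:15-13:30, 14:00-15:45 (add 6h to convert from UTC-6).
Uma in UTC: 11:00-11:45, 12:15-14:00, 15:30-16:30, 17:30-19:00 (add 1h to convert from UTC-1).
Tara in UTC: 10:15-15:45 (add 1h to convert from UTC-1).
Oona in UTC: 10:30-17:15 (add 6h to convert from UTC-6).
Gita in UTC: 08:00-09:30, 10:00-17:15 (add 1h to convert from UTC-1).
Zara ∩ Hamid: 10:15-13:30, 14:00-14:30, 15:30-15:45.
Zara ∩ Hamid ∩ Uma: 11:00-11:45, 12:15-13:30, 15:30-15:45.
Zara ∩ Hamid ∩ Uma ∩ Tara: 11:00-11:45, 12:15-13:30, 15:30-15:45.
Zara ∩ Hamid ∩ Uma ∩ Tara ∩ Oona: 11:00-11:45, 12:15-13:30, 15:30-15:45.
Zara ∩ Hamid ∩ Uma ∩ Tara ∩ Oona ∩ Gita: 11:00-11:45, 12:15-13:30, 15:30-15:45.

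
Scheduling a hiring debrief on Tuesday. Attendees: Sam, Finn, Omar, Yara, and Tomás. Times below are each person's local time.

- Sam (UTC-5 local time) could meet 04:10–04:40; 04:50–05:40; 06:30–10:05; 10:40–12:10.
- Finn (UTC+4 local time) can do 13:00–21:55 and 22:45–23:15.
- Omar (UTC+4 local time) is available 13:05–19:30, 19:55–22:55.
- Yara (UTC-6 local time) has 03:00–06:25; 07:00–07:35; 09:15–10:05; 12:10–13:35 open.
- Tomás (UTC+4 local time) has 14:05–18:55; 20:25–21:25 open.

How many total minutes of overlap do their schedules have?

125

Sam in UTC: 09:10-09:40, 09:50-10:40, 11:30-15:05, 15:40-17:10 (add 5h to convert from UTC-5).
Finn in UTC: 09:00-17:55, 18:45-19:15 (subtract 4h to convert from UTC+4).
Omar in UTC: 09:05-15:30, 15:55-18:55 (subtract 4h to convert from UTC+4).
Yara in UTC: 09:00-12:25, 13:00-13:35, 15:15-16:05, 18:10-19:35 (add 6h to convert from UTC-6).
Tomás in UTC: 10:05-14:55, 16:25-17:25 (subtract 4h to convert from UTC+4).
Sam ∩ Finn: 09:10-09:40, 09:50-10:40, 11:30-15:05, 15:40-17:10.
Sam ∩ Finn ∩ Omar: 09:10-09:40, 09:50-10:40, 11:30-15:05, 15:55-17:10.
Sam ∩ Finn ∩ Omar ∩ Yara: 09:10-09:40, 09:50-10:40, 11:30-12:25, 13:00-13:35, 15:55-16:05.
Sam ∩ Finn ∩ Omar ∩ Yara ∩ Tomás: 10:05-10:40, 11:30-12:25, 13:00-13:35.
Those are the intersection windows.
Summing the common windows: 35 + 55 + 35 = 125 minutes.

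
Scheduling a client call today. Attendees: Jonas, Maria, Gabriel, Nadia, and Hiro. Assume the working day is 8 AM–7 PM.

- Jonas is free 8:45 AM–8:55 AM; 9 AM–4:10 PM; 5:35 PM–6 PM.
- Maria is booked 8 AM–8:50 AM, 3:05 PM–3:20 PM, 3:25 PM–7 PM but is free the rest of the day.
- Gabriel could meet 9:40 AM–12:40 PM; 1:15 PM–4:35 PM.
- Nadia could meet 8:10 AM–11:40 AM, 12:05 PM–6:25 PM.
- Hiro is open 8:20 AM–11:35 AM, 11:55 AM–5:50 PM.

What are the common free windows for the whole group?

09:40-11:35, 12:05-12:40, 13:15-15:05, 15:20-15:25

Jonas free: 08:45-08:55, 09:00-16:10, 17:35-18:00.
Maria free: 08:50-15:05, 15:20-15:25 (invert busy blocks within the working day).
Gabriel free: 09:40-12:40, 13:15-16:35.
Nadia free: 08:10-11:40, 12:05-18:25.
Hiro free: 08:20-11:35, 11:55-17:50.
Jonas ∩ Maria: 08:50-08:55, 09:00-15:05, 15:20-15:25.
Jonas ∩ Maria ∩ Gabriel: 09:40-12:40, 13:15-15:05, 15:20-15:25.
Jonas ∩ Maria ∩ Gabriel ∩ Nadia: 09:40-11:40, 12:05-12:40, 13:15-15:05, 15:20-15:25.
Jonas ∩ Maria ∩ Gabriel ∩ Nadia ∩ Hiro: 09:40-11:35, 12:05-12:40, 13:15-15:05, 15:20-15:25.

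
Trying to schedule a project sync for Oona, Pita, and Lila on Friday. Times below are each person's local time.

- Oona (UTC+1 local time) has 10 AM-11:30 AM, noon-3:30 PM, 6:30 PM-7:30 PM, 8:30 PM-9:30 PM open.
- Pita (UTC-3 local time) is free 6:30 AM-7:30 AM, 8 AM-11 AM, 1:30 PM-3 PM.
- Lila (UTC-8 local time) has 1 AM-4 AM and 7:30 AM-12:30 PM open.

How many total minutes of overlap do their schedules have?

150

Oona in UTC: 09:00-10:30, 11:00-14:30, 17:30-18:30, 19:30-20:30 (subtract 1h to convert from UTC+1).
Pita in UTC: 09:30-10:30, 11:00-14:00, 16:30-18:00 (add 3h to convert from UTC-3).
Lila in UTC: 09:00-12:00, 15:30-20:30 (add 8h to convert from UTC-8).
Oona ∩ Pita: 09:30-10:30, 11:00-14:00, 17:30-18:00.
Oona ∩ Pita ∩ Lila: 09:30-10:30, 11:00-12:00, 17:30-18:00.
Summing the common windows: 60 + 60 + 30 = 150 minutes.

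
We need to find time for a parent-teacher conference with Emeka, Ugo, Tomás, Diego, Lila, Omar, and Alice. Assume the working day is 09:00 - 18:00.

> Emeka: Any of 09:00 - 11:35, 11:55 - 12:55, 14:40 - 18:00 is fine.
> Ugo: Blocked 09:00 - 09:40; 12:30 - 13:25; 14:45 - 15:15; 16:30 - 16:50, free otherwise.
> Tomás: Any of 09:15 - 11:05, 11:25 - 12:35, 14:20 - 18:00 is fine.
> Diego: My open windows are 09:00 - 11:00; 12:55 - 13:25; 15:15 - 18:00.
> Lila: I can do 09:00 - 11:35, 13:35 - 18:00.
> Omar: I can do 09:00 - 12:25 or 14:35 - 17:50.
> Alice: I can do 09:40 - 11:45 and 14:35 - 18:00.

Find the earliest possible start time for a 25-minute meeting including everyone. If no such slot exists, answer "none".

09:40

Emeka free: 09:00-11:35, 11:55-12:55, 14:40-18:00.
Ugo free: 09:40-12:30, 13:25-14:45, 15:15-16:30, 16:50-18:00 (invert busy blocks within the working day).
Tomás free: 09:15-11:05, 11:25-12:35, 14:20-18:00.
Diego free: 09:00-11:00, 12:55-13:25, 15:15-18:00.
Lila free: 09:00-11:35, 13:35-18:00.
Omar free: 09:00-12:25, 14:35-17:50.
Alice free: 09:40-11:45, 14:35-18:00.
Emeka ∩ Ugo: 09:40-11:35, 11:55-12:30, 14:40-14:45, 15:15-16:30, 16:50-18:00.
Emeka ∩ Ugo ∩ Tomás: 09:40-11:05, 11:25-11:35, 11:55-12:30, 14:40-14:45, 15:15-16:30, 16:50-18:00.
Emeka ∩ Ugo ∩ Tomás ∩ Diego: 09:40-11:00, 15:15-16:30, 16:50-18:00.
Emeka ∩ Ugo ∩ Tomás ∩ Diego ∩ Lila: 09:40-11:00, 15:15-16:30, 16:50-18:00.
Emeka ∩ Ugo ∩ Tomás ∩ Diego ∩ Lila ∩ Omar: 09:40-11:00, 15:15-16:30, 16:50-17:50.
Emeka ∩ Ugo ∩ Tomás ∩ Diego ∩ Lila ∩ Omar ∩ Alice: 09:40-11:00, 15:15-16:30, 16:50-17:50.
Those are the intersection windows.
The first common window of at least 25 minutes is 09:40-11:00, so the earliest start is 09:40.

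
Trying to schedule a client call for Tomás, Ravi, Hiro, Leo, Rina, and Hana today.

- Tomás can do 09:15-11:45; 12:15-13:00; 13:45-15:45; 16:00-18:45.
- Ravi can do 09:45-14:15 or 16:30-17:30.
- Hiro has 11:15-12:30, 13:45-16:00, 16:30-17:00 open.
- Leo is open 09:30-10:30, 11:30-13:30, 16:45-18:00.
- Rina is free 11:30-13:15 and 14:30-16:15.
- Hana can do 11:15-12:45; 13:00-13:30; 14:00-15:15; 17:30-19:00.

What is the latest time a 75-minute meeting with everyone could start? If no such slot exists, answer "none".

none

Tomás ∩ Ravi: 09:45-11:45, 12:15-13:00, 13:45-14:15, 16:30-17:30.
Tomás ∩ Ravi ∩ Hiro: 11:15-11:45, 12:15-12:30, 13:45-14:15, 16:30-17:00.
Tomás ∩ Ravi ∩ Hiro ∩ Leo: 11:30-11:45, 12:15-12:30, 16:45-17:00.
Tomás ∩ Ravi ∩ Hiro ∩ Leo ∩ Rina: 11:30-11:45, 12:15-12:30.
Tomás ∩ Ravi ∩ Hiro ∩ Leo ∩ Rina ∩ Hana: 11:30-11:45, 12:15-12:30.
Those are the intersection windows.
No common window is at least 75 minutes long.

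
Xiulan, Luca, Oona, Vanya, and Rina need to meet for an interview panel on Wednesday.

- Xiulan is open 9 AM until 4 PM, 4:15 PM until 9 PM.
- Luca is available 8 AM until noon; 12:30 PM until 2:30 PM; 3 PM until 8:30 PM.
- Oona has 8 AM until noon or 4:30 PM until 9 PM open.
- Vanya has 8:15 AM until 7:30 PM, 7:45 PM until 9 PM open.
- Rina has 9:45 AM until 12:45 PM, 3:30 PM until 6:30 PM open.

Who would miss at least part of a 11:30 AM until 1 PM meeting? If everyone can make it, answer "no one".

Xiulan: free for 11:30-13:00. Luca: not fully free for 11:30-13:00. Oona: not fully free for 11:30-13:00. Vanya: free for 11:30-13:00. Rina: not fully free for 11:30-13:00.

Luca, Oona, Rina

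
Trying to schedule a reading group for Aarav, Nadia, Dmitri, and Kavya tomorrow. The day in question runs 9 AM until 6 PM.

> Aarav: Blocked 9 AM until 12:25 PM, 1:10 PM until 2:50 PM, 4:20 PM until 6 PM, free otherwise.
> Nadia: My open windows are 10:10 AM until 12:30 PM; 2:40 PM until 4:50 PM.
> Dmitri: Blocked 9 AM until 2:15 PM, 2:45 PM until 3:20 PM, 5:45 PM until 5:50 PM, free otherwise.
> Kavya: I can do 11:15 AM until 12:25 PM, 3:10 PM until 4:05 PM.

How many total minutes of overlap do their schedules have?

45

Aarav free: 12:25-13:10, 14:50-16:20 (invert busy blocks within the working day).
Nadia free: 10:10-12:30, 14:40-16:50.
Dmitri free: 14:15-14:45, 15:20-17:45, 17:50-18:00 (invert busy blocks within the working day).
Kavya free: 11:15-12:25, 15:10-16:05.
Aarav ∩ Nadia: 12:25-12:30, 14:50-16:20.
Aarav ∩ Nadia ∩ Dmitri: 15:20-16:20.
Aarav ∩ Nadia ∩ Dmitri ∩ Kavya: 15:20-16:05.
That's a single block of 45 minutes.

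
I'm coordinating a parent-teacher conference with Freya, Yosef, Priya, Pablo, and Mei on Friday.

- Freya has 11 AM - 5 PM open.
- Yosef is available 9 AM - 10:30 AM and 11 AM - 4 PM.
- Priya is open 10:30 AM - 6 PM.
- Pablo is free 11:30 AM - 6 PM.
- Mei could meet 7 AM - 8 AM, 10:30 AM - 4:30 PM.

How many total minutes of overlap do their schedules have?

270

Freya ∩ Yosef: 11:00-16:00.
Freya ∩ Yosef ∩ Priya: 11:00-16:00.
Freya ∩ Yosef ∩ Priya ∩ Pablo: 11:30-16:00.
Freya ∩ Yosef ∩ Priya ∩ Pablo ∩ Mei: 11:30-16:00.
That's a single block of 270 minutes.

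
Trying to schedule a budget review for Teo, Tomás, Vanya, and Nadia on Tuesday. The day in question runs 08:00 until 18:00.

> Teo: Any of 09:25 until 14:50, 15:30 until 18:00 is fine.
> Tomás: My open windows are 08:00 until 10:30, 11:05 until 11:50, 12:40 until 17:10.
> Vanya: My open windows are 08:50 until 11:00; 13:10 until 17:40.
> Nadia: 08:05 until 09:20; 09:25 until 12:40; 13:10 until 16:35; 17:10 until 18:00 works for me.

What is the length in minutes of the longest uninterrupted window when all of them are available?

100

Teo ∩ Tomás: 09:25-10:30, 11:05-11:50, 12:40-14:50, 15:30-17:10.
Teo ∩ Tomás ∩ Vanya: 09:25-10:30, 13:10-14:50, 15:30-17:10.
Teo ∩ Tomás ∩ Vanya ∩ Nadia: 09:25-10:30, 13:10-14:50, 15:30-16:35.
Those are the intersection windows.
The longest is 13:10-14:50 at 100 minutes.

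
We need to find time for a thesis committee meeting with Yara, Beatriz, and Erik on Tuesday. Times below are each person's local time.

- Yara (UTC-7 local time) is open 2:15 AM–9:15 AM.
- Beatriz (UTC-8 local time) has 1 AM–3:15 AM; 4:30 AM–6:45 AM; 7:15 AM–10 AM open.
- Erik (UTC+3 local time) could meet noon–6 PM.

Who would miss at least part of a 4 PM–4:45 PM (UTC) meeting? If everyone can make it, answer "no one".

Yara in UTC: 09:15-16:15 (add 7h to convert from UTC-7).
Beatriz in UTC: 09:00-11:15, 12:30-14:45, 15:15-18:00 (add 8h to convert from UTC-8).
Erik in UTC: 09:00-15:00 (subtract 3h to convert from UTC+3).
Yara: not fully free for 16:00-16:45. Beatriz: free for 16:00-16:45. Erik: not fully free for 16:00-16:45.

Erik, Yara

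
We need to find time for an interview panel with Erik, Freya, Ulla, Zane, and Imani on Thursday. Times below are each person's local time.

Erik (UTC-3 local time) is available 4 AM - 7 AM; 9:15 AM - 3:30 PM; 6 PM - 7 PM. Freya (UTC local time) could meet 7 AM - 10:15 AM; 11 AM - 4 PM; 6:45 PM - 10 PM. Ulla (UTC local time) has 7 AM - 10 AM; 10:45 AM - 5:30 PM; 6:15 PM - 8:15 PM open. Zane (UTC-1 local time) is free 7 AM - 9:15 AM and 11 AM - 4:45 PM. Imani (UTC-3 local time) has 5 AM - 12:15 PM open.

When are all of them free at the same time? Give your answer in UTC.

Erik in UTC: 07:00-10:00, 12:15-18:30, 21:00-22:00 (add 3h to convert from UTC-3).
Freya in UTC: 07:00-10:15, 11:00-16:00, 18:45-22:00.
Ulla in UTC: 07:00-10:00, 10:45-17:30, 18:15-20:15.
Zane in UTC: 08:00-10:15, 12:00-17:45 (add 1h to convert from UTC-1).
Imani in UTC: 08:00-15:15 (add 3h to convert from UTC-3).
Erik ∩ Freya: 07:00-10:00, 12:15-16:00, 21:00-22:00.
Erik ∩ Freya ∩ Ulla: 07:00-10:00, 12:15-16:00.
Erik ∩ Freya ∩ Ulla ∩ Zane: 08:00-10:00, 12:15-16:00.
Erik ∩ Freya ∩ Ulla ∩ Zane ∩ Imani: 08:00-10:00, 12:15-15:15.
Those are the intersection windows.

08:00-10:00, 12:15-15:15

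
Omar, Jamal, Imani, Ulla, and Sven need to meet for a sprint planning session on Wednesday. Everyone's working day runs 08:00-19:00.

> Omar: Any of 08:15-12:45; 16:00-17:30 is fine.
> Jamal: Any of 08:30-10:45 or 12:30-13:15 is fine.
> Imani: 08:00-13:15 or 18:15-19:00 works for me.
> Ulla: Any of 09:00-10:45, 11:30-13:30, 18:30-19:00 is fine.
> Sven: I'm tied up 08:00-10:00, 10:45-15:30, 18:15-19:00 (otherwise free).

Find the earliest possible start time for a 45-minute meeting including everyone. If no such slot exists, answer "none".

10:00

Omar free: 08:15-12:45, 16:00-17:30.
Jamal free: 08:30-10:45, 12:30-13:15.
Imani free: 08:00-13:15, 18:15-19:00.
Ulla free: 09:00-10:45, 11:30-13:30, 18:30-19:00.
Sven free: 10:00-10:45, 15:30-18:15 (invert busy blocks within the working day).
Omar ∩ Jamal: 08:30-10:45, 12:30-12:45.
Omar ∩ Jamal ∩ Imani: 08:30-10:45, 12:30-12:45.
Omar ∩ Jamal ∩ Imani ∩ Ulla: 09:00-10:45, 12:30-12:45.
Omar ∩ Jamal ∩ Imani ∩ Ulla ∩ Sven: 10:00-10:45.
The first common window of at least 45 minutes is 10:00-10:45, so the earliest start is 10:00.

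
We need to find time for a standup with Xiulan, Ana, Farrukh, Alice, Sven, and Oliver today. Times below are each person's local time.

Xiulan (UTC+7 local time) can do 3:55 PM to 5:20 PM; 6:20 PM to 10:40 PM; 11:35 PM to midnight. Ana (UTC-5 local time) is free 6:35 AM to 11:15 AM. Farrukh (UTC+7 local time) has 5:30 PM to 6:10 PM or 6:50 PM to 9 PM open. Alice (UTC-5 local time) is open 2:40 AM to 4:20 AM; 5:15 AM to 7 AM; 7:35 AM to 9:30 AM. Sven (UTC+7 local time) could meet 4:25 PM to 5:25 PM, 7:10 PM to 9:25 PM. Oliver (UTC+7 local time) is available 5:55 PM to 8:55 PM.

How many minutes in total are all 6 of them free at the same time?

Xiulan in UTC: 08:55-10:20, 11:20-15:40, 16:35-17:00 (subtract 7h to convert from UTC+7).
Ana in UTC: 11:35-16:15 (add 5h to convert from UTC-5).
Farrukh in UTC: 10:30-11:10, 11:50-14:00 (subtract 7h to convert from UTC+7).
Alice in UTC: 07:40-09:20, 10:15-12:00, 12:35-14:30 (add 5h to convert from UTC-5).
Sven in UTC: 09:25-10:25, 12:10-14:25 (subtract 7h to convert from UTC+7).
Oliver in UTC: 10:55-13:55 (subtract 7h to convert from UTC+7).
Xiulan ∩ Ana: 11:35-15:40.
Xiulan ∩ Ana ∩ Farrukh: 11:50-14:00.
Xiulan ∩ Ana ∩ Farrukh ∩ Alice: 11:50-12:00, 12:35-14:00.
Xiulan ∩ Ana ∩ Farrukh ∩ Alice ∩ Sven: 12:35-14:00.
Xiulan ∩ Ana ∩ Farrukh ∩ Alice ∩ Sven ∩ Oliver: 12:35-13:55.
Those are the intersection windows.
That's a single block of 80 minutes.

80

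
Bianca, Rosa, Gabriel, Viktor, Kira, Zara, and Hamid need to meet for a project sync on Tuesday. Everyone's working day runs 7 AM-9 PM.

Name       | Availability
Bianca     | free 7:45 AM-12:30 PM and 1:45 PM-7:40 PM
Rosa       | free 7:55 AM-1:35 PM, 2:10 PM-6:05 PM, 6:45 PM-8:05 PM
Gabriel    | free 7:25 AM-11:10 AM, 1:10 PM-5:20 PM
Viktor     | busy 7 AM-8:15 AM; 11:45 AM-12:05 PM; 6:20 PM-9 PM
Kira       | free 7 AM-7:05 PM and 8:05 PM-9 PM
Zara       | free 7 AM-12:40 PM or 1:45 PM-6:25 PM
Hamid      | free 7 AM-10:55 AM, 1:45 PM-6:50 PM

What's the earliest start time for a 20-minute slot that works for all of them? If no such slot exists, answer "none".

Bianca free: 07:45-12:30, 13:45-19:40.
Rosa free: 07:55-13:35, 14:10-18:05, 18:45-20:05.
Gabriel free: 07:25-11:10, 13:10-17:20.
Viktor free: 08:15-11:45, 12:05-18:20 (invert busy blocks within the working day).
Kira free: 07:00-19:05, 20:05-21:00.
Zara free: 07:00-12:40, 13:45-18:25.
Hamid free: 07:00-10:55, 13:45-18:50.
Bianca ∩ Rosa: 07:55-12:30, 14:10-18:05, 18:45-19:40.
Bianca ∩ Rosa ∩ Gabriel: 07:55-11:10, 14:10-17:20.
Bianca ∩ Rosa ∩ Gabriel ∩ Viktor: 08:15-11:10, 14:10-17:20.
Bianca ∩ Rosa ∩ Gabriel ∩ Viktor ∩ Kira: 08:15-11:10, 14:10-17:20.
Bianca ∩ Rosa ∩ Gabriel ∩ Viktor ∩ Kira ∩ Zara: 08:15-11:10, 14:10-17:20.
Bianca ∩ Rosa ∩ Gabriel ∩ Viktor ∩ Kira ∩ Zara ∩ Hamid: 08:15-10:55, 14:10-17:20.
The first common window of at least 20 minutes is 08:15-10:55, so the earliest start is 08:15.

08:15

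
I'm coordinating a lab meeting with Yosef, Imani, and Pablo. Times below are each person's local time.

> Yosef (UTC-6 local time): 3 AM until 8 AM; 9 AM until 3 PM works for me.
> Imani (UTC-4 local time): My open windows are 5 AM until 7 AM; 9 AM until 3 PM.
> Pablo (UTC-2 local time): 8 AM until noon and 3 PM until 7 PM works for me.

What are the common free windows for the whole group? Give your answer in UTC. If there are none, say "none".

Yosef in UTC: 09:00-14:00, 15:00-21:00 (add 6h to convert from UTC-6).
Imani in UTC: 09:00-11:00, 13:00-19:00 (add 4h to convert from UTC-4).
Pablo in UTC: 10:00-14:00, 17:00-21:00 (add 2h to convert from UTC-2).
Yosef ∩ Imani: 09:00-11:00, 13:00-14:00, 15:00-19:00.
Yosef ∩ Imani ∩ Pablo: 10:00-11:00, 13:00-14:00, 17:00-19:00.
Those are the intersection windows.

10:00-11:00, 13:00-14:00, 17:00-19:00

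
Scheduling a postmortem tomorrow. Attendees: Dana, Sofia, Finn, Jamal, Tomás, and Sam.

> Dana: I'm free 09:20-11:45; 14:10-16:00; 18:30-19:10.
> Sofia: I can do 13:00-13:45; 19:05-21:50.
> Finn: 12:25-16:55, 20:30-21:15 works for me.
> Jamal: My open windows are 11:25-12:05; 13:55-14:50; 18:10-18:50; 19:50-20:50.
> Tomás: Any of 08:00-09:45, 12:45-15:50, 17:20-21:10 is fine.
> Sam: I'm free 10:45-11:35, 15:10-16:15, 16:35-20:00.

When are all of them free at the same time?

none

Dana ∩ Sofia: 19:05-19:10.
Dana ∩ Sofia ∩ Finn: ∅.
Dana ∩ Sofia ∩ Finn ∩ Jamal: ∅.
Dana ∩ Sofia ∩ Finn ∩ Jamal ∩ Tomás: ∅.
Dana ∩ Sofia ∩ Finn ∩ Jamal ∩ Tomás ∩ Sam: ∅.
There is no time when everyone is free.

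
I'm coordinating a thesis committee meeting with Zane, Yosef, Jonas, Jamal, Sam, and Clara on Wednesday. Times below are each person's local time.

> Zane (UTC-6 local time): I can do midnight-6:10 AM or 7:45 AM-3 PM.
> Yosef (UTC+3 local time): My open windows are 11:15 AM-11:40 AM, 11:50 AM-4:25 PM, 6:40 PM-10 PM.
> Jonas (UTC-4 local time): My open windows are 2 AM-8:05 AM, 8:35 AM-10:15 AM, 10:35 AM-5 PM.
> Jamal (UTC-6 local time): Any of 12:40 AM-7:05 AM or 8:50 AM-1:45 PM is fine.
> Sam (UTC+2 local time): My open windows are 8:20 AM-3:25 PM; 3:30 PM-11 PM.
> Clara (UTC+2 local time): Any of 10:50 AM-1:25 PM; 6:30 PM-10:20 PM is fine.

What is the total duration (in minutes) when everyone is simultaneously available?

305

Zane in UTC: 06:00-12:10, 13:45-21:00 (add 6h to convert from UTC-6).
Yosef in UTC: 08:15-08:40, 08:50-13:25, 15:40-19:00 (subtract 3h to convert from UTC+3).
Jonas in UTC: 06:00-12:05, 12:35-14:15, 14:35-21:00 (add 4h to convert from UTC-4).
Jamal in UTC: 06:40-13:05, 14:50-19:45 (add 6h to convert from UTC-6).
Sam in UTC: 06:20-13:25, 13:30-21:00 (subtract 2h to convert from UTC+2).
Clara in UTC: 08:50-11:25, 16:30-20:20 (subtract 2h to convert from UTC+2).
Zane ∩ Yosef: 08:15-08:40, 08:50-12:10, 15:40-19:00.
Zane ∩ Yosef ∩ Jonas: 08:15-08:40, 08:50-12:05, 15:40-19:00.
Zane ∩ Yosef ∩ Jonas ∩ Jamal: 08:15-08:40, 08:50-12:05, 15:40-19:00.
Zane ∩ Yosef ∩ Jonas ∩ Jamal ∩ Sam: 08:15-08:40, 08:50-12:05, 15:40-19:00.
Zane ∩ Yosef ∩ Jonas ∩ Jamal ∩ Sam ∩ Clara: 08:50-11:25, 16:30-19:00.
Summing the common windows: 155 + 150 = 305 minutes.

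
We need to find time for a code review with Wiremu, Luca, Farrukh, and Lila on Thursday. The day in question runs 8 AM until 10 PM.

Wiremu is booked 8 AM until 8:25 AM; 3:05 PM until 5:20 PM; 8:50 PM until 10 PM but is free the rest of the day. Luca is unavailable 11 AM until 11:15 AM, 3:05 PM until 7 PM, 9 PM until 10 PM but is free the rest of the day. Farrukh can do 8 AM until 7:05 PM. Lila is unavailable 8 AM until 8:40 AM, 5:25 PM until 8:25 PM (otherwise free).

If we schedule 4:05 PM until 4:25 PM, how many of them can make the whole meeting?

2

Wiremu free: 08:25-15:05, 17:20-20:50 (invert busy blocks within the working day).
Luca free: 08:00-11:00, 11:15-15:05, 19:00-21:00 (invert busy blocks within the working day).
Farrukh free: 08:00-19:05.
Lila free: 08:40-17:25, 20:25-22:00 (invert busy blocks within the working day).
Farrukh and Lila can make the full 16:05-16:25 slot — that's 2.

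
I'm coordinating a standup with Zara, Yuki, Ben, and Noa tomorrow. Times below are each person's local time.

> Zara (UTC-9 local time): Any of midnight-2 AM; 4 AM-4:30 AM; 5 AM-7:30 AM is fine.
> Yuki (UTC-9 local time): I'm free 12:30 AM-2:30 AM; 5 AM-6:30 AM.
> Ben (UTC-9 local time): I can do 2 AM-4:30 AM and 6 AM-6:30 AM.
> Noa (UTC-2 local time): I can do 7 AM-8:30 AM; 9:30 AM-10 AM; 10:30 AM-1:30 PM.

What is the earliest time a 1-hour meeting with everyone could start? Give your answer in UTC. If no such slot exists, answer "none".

none

Zara in UTC: 09:00-11:00, 13:00-13:30, 14:00-16:30 (add 9h to convert from UTC-9).
Yuki in UTC: 09:30-11:30, 14:00-15:30 (add 9h to convert from UTC-9).
Ben in UTC: 11:00-13:30, 15:00-15:30 (add 9h to convert from UTC-9).
Noa in UTC: 09:00-10:30, 11:30-12:00, 12:30-15:30 (add 2h to convert from UTC-2).
Zara ∩ Yuki: 09:30-11:00, 14:00-15:30.
Zara ∩ Yuki ∩ Ben: 15:00-15:30.
Zara ∩ Yuki ∩ Ben ∩ Noa: 15:00-15:30.
No common window is at least 60 minutes long.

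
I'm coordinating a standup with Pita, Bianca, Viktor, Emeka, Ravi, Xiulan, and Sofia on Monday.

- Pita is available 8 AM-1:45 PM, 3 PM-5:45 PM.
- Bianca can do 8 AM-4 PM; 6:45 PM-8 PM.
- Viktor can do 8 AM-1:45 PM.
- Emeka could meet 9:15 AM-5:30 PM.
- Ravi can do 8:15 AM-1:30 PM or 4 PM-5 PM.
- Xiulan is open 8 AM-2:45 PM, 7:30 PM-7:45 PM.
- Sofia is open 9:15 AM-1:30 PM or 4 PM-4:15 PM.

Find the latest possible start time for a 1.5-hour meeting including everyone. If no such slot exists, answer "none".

12:00

Pita ∩ Bianca: 08:00-13:45, 15:00-16:00.
Pita ∩ Bianca ∩ Viktor: 08:00-13:45.
Pita ∩ Bianca ∩ Viktor ∩ Emeka: 09:15-13:45.
Pita ∩ Bianca ∩ Viktor ∩ Emeka ∩ Ravi: 09:15-13:30.
Pita ∩ Bianca ∩ Viktor ∩ Emeka ∩ Ravi ∩ Xiulan: 09:15-13:30.
Pita ∩ Bianca ∩ Viktor ∩ Emeka ∩ Ravi ∩ Xiulan ∩ Sofia: 09:15-13:30.
The last common window of at least 90 minutes is 09:15-13:30; a 90-minute meeting can start as late as 12:00 and still end by 13:30.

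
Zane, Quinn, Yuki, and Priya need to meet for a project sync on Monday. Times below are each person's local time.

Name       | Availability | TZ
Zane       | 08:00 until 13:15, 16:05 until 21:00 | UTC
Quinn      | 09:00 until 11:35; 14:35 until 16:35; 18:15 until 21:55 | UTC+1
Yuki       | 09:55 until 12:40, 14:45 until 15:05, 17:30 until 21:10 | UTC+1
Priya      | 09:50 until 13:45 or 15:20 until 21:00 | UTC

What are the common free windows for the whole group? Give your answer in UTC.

09:50-10:35, 17:15-20:10

Zane in UTC: 08:00-13:15, 16:05-21:00.
Quinn in UTC: 08:00-10:35, 13:35-15:35, 17:15-20:55 (subtract 1h to convert from UTC+1).
Yuki in UTC: 08:55-11:40, 13:45-14:05, 16:30-20:10 (subtract 1h to convert from UTC+1).
Priya in UTC: 09:50-13:45, 15:20-21:00.
Zane ∩ Quinn: 08:00-10:35, 17:15-20:55.
Zane ∩ Quinn ∩ Yuki: 08:55-10:35, 17:15-20:10.
Zane ∩ Quinn ∩ Yuki ∩ Priya: 09:50-10:35, 17:15-20:10.
Those are the intersection windows.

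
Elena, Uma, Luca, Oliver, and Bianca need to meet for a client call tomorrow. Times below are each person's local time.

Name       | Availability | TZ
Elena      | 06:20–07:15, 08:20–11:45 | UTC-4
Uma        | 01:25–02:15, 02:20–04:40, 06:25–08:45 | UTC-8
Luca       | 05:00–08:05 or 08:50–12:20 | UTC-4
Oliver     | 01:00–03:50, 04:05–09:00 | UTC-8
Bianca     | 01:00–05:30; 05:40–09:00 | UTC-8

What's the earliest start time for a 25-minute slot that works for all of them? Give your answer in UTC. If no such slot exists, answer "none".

10:20

Elena in UTC: 10:20-11:15, 12:20-15:45 (add 4h to convert from UTC-4).
Uma in UTC: 09:25-10:15, 10:20-12:40, 14:25-16:45 (add 8h to convert from UTC-8).
Luca in UTC: 09:00-12:05, 12:50-16:20 (add 4h to convert from UTC-4).
Oliver in UTC: 09:00-11:50, 12:05-17:00 (add 8h to convert from UTC-8).
Bianca in UTC: 09:00-13:30, 13:40-17:00 (add 8h to convert from UTC-8).
Elena ∩ Uma: 10:20-11:15, 12:20-12:40, 14:25-15:45.
Elena ∩ Uma ∩ Luca: 10:20-11:15, 14:25-15:45.
Elena ∩ Uma ∩ Luca ∩ Oliver: 10:20-11:15, 14:25-15:45.
Elena ∩ Uma ∩ Luca ∩ Oliver ∩ Bianca: 10:20-11:15, 14:25-15:45.
The first common window of at least 25 minutes is 10:20-11:15, so the earliest start is 10:20.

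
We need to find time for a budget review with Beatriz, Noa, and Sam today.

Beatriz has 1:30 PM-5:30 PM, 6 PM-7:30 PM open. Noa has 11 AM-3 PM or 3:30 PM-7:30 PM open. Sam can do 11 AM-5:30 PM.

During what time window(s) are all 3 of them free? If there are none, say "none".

Beatriz ∩ Noa: 13:30-15:00, 15:30-17:30, 18:00-19:30.
Beatriz ∩ Noa ∩ Sam: 13:30-15:00, 15:30-17:30.
So the common availability across everyone is 13:30-15:00, 15:30-17:30.

13:30-15:00, 15:30-17:30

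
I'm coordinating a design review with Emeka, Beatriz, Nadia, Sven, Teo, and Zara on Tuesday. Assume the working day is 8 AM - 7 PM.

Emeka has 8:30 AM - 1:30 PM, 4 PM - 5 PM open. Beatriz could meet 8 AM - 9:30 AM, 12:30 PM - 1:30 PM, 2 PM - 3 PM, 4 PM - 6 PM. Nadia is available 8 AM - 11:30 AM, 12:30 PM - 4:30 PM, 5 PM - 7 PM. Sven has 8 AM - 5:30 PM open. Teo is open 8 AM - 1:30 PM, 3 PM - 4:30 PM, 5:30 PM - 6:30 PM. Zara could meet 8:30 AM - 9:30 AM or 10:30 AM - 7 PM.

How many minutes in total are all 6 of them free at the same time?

150

Emeka ∩ Beatriz: 08:30-09:30, 12:30-13:30, 16:00-17:00.
Emeka ∩ Beatriz ∩ Nadia: 08:30-09:30, 12:30-13:30, 16:00-16:30.
Emeka ∩ Beatriz ∩ Nadia ∩ Sven: 08:30-09:30, 12:30-13:30, 16:00-16:30.
Emeka ∩ Beatriz ∩ Nadia ∩ Sven ∩ Teo: 08:30-09:30, 12:30-13:30, 16:00-16:30.
Emeka ∩ Beatriz ∩ Nadia ∩ Sven ∩ Teo ∩ Zara: 08:30-09:30, 12:30-13:30, 16:00-16:30.
Summing the common windows: 60 + 60 + 30 = 150 minutes.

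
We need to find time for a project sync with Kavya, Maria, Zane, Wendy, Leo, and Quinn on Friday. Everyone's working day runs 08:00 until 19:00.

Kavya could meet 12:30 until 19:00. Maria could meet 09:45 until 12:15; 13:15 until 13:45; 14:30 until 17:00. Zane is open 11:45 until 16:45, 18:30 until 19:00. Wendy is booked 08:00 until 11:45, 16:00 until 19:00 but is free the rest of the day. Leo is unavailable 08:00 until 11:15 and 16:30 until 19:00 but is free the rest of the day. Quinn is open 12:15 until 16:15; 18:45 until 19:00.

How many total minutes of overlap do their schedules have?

120

Kavya free: 12:30-19:00.
Maria free: 09:45-12:15, 13:15-13:45, 14:30-17:00.
Zane free: 11:45-16:45, 18:30-19:00.
Wendy free: 11:45-16:00 (invert busy blocks within the working day).
Leo free: 11:15-16:30 (invert busy blocks within the working day).
Quinn free: 12:15-16:15, 18:45-19:00.
Kavya ∩ Maria: 13:15-13:45, 14:30-17:00.
Kavya ∩ Maria ∩ Zane: 13:15-13:45, 14:30-16:45.
Kavya ∩ Maria ∩ Zane ∩ Wendy: 13:15-13:45, 14:30-16:00.
Kavya ∩ Maria ∩ Zane ∩ Wendy ∩ Leo: 13:15-13:45, 14:30-16:00.
Kavya ∩ Maria ∩ Zane ∩ Wendy ∩ Leo ∩ Quinn: 13:15-13:45, 14:30-16:00.
Summing the common windows: 30 + 90 = 120 minutes.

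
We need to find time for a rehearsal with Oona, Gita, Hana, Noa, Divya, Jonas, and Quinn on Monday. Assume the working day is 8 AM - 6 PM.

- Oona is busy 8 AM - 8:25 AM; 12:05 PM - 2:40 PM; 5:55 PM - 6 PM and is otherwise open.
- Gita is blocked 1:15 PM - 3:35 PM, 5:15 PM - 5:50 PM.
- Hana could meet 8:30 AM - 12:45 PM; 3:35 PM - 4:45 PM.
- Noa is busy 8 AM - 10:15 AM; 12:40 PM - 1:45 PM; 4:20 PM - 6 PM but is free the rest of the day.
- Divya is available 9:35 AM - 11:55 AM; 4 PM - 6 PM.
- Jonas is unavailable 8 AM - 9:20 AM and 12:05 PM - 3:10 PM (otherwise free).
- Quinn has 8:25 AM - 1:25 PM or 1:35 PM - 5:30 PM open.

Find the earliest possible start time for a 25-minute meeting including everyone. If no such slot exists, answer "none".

10:15

Oona free: 08:25-12:05, 14:40-17:55 (invert busy blocks within the working day).
Gita free: 08:00-13:15, 15:35-17:15, 17:50-18:00 (invert busy blocks within the working day).
Hana free: 08:30-12:45, 15:35-16:45.
Noa free: 10:15-12:40, 13:45-16:20 (invert busy blocks within the working day).
Divya free: 09:35-11:55, 16:00-18:00.
Jonas free: 09:20-12:05, 15:10-18:00 (invert busy blocks within the working day).
Quinn free: 08:25-13:25, 13:35-17:30.
Oona ∩ Gita: 08:25-12:05, 15:35-17:15, 17:50-17:55.
Oona ∩ Gita ∩ Hana: 08:30-12:05, 15:35-16:45.
Oona ∩ Gita ∩ Hana ∩ Noa: 10:15-12:05, 15:35-16:20.
Oona ∩ Gita ∩ Hana ∩ Noa ∩ Divya: 10:15-11:55, 16:00-16:20.
Oona ∩ Gita ∩ Hana ∩ Noa ∩ Divya ∩ Jonas: 10:15-11:55, 16:00-16:20.
Oona ∩ Gita ∩ Hana ∩ Noa ∩ Divya ∩ Jonas ∩ Quinn: 10:15-11:55, 16:00-16:20.
The first common window of at least 25 minutes is 10:15-11:55, so the earliest start is 10:15.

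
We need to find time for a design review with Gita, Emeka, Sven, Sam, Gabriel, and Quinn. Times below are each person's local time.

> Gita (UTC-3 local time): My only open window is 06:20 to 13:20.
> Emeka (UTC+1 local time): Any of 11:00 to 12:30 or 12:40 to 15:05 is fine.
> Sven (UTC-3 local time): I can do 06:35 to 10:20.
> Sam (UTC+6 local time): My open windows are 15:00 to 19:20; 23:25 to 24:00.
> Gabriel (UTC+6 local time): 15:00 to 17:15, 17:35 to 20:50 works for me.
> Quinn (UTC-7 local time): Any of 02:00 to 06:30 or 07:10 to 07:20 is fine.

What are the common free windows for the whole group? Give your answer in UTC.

10:00-11:15, 11:40-13:20

Gita in UTC: 09:20-16:20 (add 3h to convert from UTC-3).
Emeka in UTC: 10:00-11:30, 11:40-14:05 (subtract 1h to convert from UTC+1).
Sven in UTC: 09:35-13:20 (add 3h to convert from UTC-3).
Sam in UTC: 09:00-13:20, 17:25-18:00 (subtract 6h to convert from UTC+6).
Gabriel in UTC: 09:00-11:15, 11:35-14:50 (subtract 6h to convert from UTC+6).
Quinn in UTC: 09:00-13:30, 14:10-14:20 (add 7h to convert from UTC-7).
Gita ∩ Emeka: 10:00-11:30, 11:40-14:05.
Gita ∩ Emeka ∩ Sven: 10:00-11:30, 11:40-13:20.
Gita ∩ Emeka ∩ Sven ∩ Sam: 10:00-11:30, 11:40-13:20.
Gita ∩ Emeka ∩ Sven ∩ Sam ∩ Gabriel: 10:00-11:15, 11:40-13:20.
Gita ∩ Emeka ∩ Sven ∩ Sam ∩ Gabriel ∩ Quinn: 10:00-11:15, 11:40-13:20.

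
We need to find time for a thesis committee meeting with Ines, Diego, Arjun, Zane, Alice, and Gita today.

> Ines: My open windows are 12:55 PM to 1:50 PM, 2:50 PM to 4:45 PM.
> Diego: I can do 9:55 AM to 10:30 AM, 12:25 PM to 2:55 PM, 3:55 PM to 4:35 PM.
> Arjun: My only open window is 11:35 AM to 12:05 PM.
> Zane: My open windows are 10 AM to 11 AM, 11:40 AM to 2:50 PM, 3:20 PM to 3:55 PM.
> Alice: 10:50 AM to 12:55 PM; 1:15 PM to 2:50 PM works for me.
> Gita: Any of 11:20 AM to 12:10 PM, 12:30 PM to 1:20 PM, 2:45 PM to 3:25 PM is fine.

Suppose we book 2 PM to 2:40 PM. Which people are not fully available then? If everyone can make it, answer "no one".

Ines: not fully free for 14:00-14:40. Diego: free for 14:00-14:40. Arjun: not fully free for 14:00-14:40. Zane: free for 14:00-14:40. Alice: free for 14:00-14:40. Gita: not fully free for 14:00-14:40.

Arjun, Gita, Ines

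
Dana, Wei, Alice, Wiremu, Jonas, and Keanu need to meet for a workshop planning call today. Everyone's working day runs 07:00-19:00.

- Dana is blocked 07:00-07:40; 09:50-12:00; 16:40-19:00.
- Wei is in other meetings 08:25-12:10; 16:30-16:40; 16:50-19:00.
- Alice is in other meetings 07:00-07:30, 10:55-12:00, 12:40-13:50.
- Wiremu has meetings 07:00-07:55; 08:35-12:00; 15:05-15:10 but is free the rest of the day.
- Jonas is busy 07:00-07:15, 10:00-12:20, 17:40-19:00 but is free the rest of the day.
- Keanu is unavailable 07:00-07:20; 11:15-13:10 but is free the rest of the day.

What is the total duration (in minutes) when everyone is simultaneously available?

Dana free: 07:40-09:50, 12:00-16:40 (invert busy blocks within the working day).
Wei free: 07:00-08:25, 12:10-16:30, 16:40-16:50 (invert busy blocks within the working day).
Alice free: 07:30-10:55, 12:00-12:40, 13:50-19:00 (invert busy blocks within the working day).
Wiremu free: 07:55-08:35, 12:00-15:05, 15:10-19:00 (invert busy blocks within the working day).
Jonas free: 07:15-10:00, 12:20-17:40 (invert busy blocks within the working day).
Keanu free: 07:20-11:15, 13:10-19:00 (invert busy blocks within the working day).
Dana ∩ Wei: 07:40-08:25, 12:10-16:30.
Dana ∩ Wei ∩ Alice: 07:40-08:25, 12:10-12:40, 13:50-16:30.
Dana ∩ Wei ∩ Alice ∩ Wiremu: 07:55-08:25, 12:10-12:40, 13:50-15:05, 15:10-16:30.
Dana ∩ Wei ∩ Alice ∩ Wiremu ∩ Jonas: 07:55-08:25, 12:20-12:40, 13:50-15:05, 15:10-16:30.
Dana ∩ Wei ∩ Alice ∩ Wiremu ∩ Jonas ∩ Keanu: 07:55-08:25, 13:50-15:05, 15:10-16:30.
So the common availability across everyone is 07:55-08:25, 13:50-15:05, 15:10-16:30.
Summing the common windows: 30 + 75 + 80 = 185 minutes.

185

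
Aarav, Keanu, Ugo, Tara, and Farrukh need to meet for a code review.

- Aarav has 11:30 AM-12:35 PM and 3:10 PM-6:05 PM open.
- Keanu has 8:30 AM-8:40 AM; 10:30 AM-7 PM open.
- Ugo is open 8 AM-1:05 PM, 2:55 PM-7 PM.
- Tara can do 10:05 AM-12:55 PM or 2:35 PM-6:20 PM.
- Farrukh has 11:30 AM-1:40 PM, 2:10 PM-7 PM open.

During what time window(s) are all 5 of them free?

Aarav ∩ Keanu: 11:30-12:35, 15:10-18:05.
Aarav ∩ Keanu ∩ Ugo: 11:30-12:35, 15:10-18:05.
Aarav ∩ Keanu ∩ Ugo ∩ Tara: 11:30-12:35, 15:10-18:05.
Aarav ∩ Keanu ∩ Ugo ∩ Tara ∩ Farrukh: 11:30-12:35, 15:10-18:05.

11:30-12:35, 15:10-18:05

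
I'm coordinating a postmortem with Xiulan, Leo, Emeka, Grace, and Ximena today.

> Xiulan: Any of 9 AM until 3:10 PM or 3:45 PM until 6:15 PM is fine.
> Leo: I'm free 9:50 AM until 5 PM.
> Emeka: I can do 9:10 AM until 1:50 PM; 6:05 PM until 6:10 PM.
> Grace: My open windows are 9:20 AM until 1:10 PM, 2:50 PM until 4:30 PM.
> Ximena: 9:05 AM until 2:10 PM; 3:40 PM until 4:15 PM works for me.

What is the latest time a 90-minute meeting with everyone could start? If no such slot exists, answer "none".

Xiulan ∩ Leo: 09:50-15:10, 15:45-17:00.
Xiulan ∩ Leo ∩ Emeka: 09:50-13:50.
Xiulan ∩ Leo ∩ Emeka ∩ Grace: 09:50-13:10.
Xiulan ∩ Leo ∩ Emeka ∩ Grace ∩ Ximena: 09:50-13:10.
Those are the intersection windows.
The last common window of at least 90 minutes is 09:50-13:10; a 90-minute meeting can start as late as 11:40 and still end by 13:10.

11:40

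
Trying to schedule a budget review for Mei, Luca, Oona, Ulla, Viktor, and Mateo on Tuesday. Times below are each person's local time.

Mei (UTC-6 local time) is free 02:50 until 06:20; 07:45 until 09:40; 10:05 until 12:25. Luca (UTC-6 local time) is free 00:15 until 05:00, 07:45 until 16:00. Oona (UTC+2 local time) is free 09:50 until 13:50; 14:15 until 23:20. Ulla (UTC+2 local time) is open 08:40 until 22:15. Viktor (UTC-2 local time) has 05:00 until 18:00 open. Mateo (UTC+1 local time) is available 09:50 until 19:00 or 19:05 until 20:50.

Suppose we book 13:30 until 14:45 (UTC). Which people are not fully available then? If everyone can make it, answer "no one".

Mei in UTC: 08:50-12:20, 13:45-15:40, 16:05-18:25 (add 6h to convert from UTC-6).
Luca in UTC: 06:15-11:00, 13:45-22:00 (add 6h to convert from UTC-6).
Oona in UTC: 07:50-11:50, 12:15-21:20 (subtract 2h to convert from UTC+2).
Ulla in UTC: 06:40-20:15 (subtract 2h to convert from UTC+2).
Viktor in UTC: 07:00-20:00 (add 2h to convert from UTC-2).
Mateo in UTC: 08:50-18:00, 18:05-19:50 (subtract 1h to convert from UTC+1).
Mei: not fully free for 13:30-14:45. Luca: not fully free for 13:30-14:45. Oona: free for 13:30-14:45. Ulla: free for 13:30-14:45. Viktor: free for 13:30-14:45. Mateo: free for 13:30-14:45.

Luca, Mei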